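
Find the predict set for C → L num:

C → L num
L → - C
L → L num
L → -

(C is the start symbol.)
PREDICT(C → L num) = (FIRST(RHS) \ {ε}) ∪ (FOLLOW(C) if ε ∈ FIRST(RHS), i.e. RHS ⇒* ε)
FIRST(L) = { '-' }
FIRST(L num) = { '-' }
ε ∉ FIRST(L num), so FOLLOW(C) is not added.
PREDICT(C → L num) = { '-' }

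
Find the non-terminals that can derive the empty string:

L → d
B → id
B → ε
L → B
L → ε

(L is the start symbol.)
{ 'B', 'L' }

ε-productions: B → ε, L → ε
So B, L are immediately nullable.
Every non-terminal is now nullable.
Nullable = { 'B', 'L' }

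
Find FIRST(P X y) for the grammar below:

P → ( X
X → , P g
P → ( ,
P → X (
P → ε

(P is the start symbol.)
{ '(', ',' }

FIRST sets of the non-terminals involved (from the grammar, by fixed-point iteration):
  FIRST(P) = { '(', ',', ε }
  FIRST(X) = { ',' }

To compute FIRST(P X y), process the symbols left to right:
Symbol P is a non-terminal. Add FIRST(P) \ {ε} = { '(', ',' }
P is nullable (ε ∈ FIRST(P)), continue to the next symbol.
Symbol X is a non-terminal. Add FIRST(X) \ {ε} = { ',' }
X is not nullable (ε ∉ FIRST(X)), so stop here.
FIRST(P X y) = { '(', ',' }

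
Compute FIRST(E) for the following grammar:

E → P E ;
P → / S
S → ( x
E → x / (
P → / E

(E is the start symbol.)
To compute FIRST(E), examine every production with E on the left-hand side, reading each right-hand side left to right until a non-nullable symbol is reached.

FIRST sets of the other non-terminals involved (by the same procedure, iterated to a fixed point):
  FIRST(P) = { '/' }

From E → P E ;:
  - P is a non-terminal: add FIRST(P) \ {ε} = { '/' }
    P is not nullable, so stop
From E → x / (:
  - x is a terminal: add 'x' and stop

Collecting: FIRST(E) = { '/', 'x' }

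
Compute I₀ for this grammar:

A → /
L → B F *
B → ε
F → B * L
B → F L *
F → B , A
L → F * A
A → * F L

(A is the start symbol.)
{ [A → . * F L], [A → . /], [A' → . A] }

First, augment the grammar with A' → A
I₀ = CLOSURE({ [A' → . A] }):
  [A' → . A] has the dot before A: add [A → . /], [A → . * F L]
No further items can be added.

I₀ = { [A → . * F L], [A → . /], [A' → . A] }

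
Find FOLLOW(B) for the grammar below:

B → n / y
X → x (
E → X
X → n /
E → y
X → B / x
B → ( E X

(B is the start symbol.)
{ $, '/' }

B is the start symbol, so $ ∈ FOLLOW(B).
In X → B / x: B is followed by '/' x, add FIRST('/' x) \ {ε} = { '/' }

Taking the union: FOLLOW(B) = { $, '/' }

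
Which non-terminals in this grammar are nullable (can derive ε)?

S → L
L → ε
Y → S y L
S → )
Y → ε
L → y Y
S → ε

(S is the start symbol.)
{ 'L', 'S', 'Y' }

A non-terminal is nullable if it can derive ε (the empty string): either it has an ε-production, or it has a production whose right-hand side consists entirely of nullable non-terminals.

ε-productions: L → ε, Y → ε, S → ε
So L, Y, S are immediately nullable.
Every non-terminal is now nullable.
Nullable = { 'L', 'S', 'Y' }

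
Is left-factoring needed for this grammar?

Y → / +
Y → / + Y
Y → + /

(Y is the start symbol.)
Left-factoring is needed when two productions for the same non-terminal
share a common prefix on the right-hand side.

Productions for Y:
  Y → / +
  Y → / + Y
  Y → + /

Found common prefix '/ +' in productions for Y

Answer: Yes, Y has productions with common prefix '/ +'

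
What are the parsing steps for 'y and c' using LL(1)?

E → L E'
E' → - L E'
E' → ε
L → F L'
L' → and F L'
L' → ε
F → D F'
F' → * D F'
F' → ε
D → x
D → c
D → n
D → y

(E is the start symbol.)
Stack is shown with the top on the left.

Stack          Input      Action
--------------------------------
E $            y and c $  output E → L E'
L E' $         y and c $  output L → F L'
F L' E' $      y and c $  output F → D F'
D F' L' E' $   y and c $  output D → y
y F' L' E' $   y and c $  match 'y'
F' L' E' $     and c $    output F' → ε
L' E' $        and c $    output L' → and F L'
and F L' E' $  and c $    match 'and'
F L' E' $      c $        output F → D F'
D F' L' E' $   c $        output D → c
c F' L' E' $   c $        match 'c'
F' L' E' $     $          output F' → ε
L' E' $        $          output L' → ε
E' $           $          output E' → ε
$              $          accept

The string is accepted.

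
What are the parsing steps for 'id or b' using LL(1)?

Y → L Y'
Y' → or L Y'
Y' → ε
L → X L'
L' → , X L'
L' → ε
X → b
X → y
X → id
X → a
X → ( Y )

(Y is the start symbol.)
LL(1) parsing maintains a stack (initially the start symbol over $) and the input. At each step: if the stack top is a terminal, match it against the current input token; if it is a non-terminal N, replace it with the RHS of M[N, lookahead] (the unique production whose predict set contains the lookahead).

Stack is shown with the top on the left.

Stack       Input      Action
-----------------------------
Y $         id or b $  output Y → L Y'
L Y' $      id or b $  output L → X L'
X L' Y' $   id or b $  output X → id
id L' Y' $  id or b $  match 'id'
L' Y' $     or b $     output L' → ε
Y' $        or b $     output Y' → or L Y'
or L Y' $   or b $     match 'or'
L Y' $      b $        output L → X L'
X L' Y' $   b $        output X → b
b L' Y' $   b $        match 'b'
L' Y' $     $          output L' → ε
Y' $        $          output Y' → ε
$           $          accept

The string is accepted.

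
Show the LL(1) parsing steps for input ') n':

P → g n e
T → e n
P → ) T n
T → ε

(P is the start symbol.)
LL(1) parsing maintains a stack (initially the start symbol over $) and the input. At each step: if the stack top is a terminal, match it against the current input token; if it is a non-terminal N, replace it with the RHS of M[N, lookahead] (the unique production whose predict set contains the lookahead).

Stack is shown with the top on the left.

Stack    Input  Action
----------------------
P $      ) n $  output P → ) T n
) T n $  ) n $  match ')'
T n $    n $    output T → ε
n $      n $    match 'n'
$        $      accept

The string is accepted.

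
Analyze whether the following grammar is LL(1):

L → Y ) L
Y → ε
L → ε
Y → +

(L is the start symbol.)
Relevant sets:
  FIRST(Y) = { '+', ε }
  FOLLOW(L) = { $ }
  FOLLOW(Y) = { ')' }

For L:
  PREDICT(L → Y ')' L) = { ')', '+' }
  PREDICT(L → ε) = { $ }
For Y:
  PREDICT(Y → ε) = { ')' }
  PREDICT(Y → '+') = { '+' }

All predict sets are disjoint. The grammar IS LL(1).

Answer: Yes, the grammar is LL(1).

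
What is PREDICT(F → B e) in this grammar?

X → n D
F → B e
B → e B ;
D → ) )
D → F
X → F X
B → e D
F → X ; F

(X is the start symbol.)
{ 'e' }

PREDICT(F → B e) = (FIRST(RHS) \ {ε}) ∪ (FOLLOW(F) if ε ∈ FIRST(RHS), i.e. RHS ⇒* ε)
FIRST(B) = { 'e' }
FIRST(B e) = { 'e' }
ε ∉ FIRST(B e), so FOLLOW(F) is not added.
PREDICT(F → B e) = { 'e' }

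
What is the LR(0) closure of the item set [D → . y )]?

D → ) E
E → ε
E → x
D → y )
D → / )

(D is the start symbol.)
{ [D → . y )] }

To compute CLOSURE, for each item [A → α.Bβ] where B is a non-terminal, add [B → .γ] for all productions B → γ; repeat for the newly added items until nothing changes.

Start with: [D → . y )]
The dot precedes the terminal y, so nothing is added.

CLOSURE = { [D → . y )] }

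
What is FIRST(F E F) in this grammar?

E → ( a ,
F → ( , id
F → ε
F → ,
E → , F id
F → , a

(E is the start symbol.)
FIRST sets of the non-terminals involved (from the grammar, by fixed-point iteration):
  FIRST(F) = { '(', ',', ε }
  FIRST(E) = { '(', ',' }

To compute FIRST(F E F), process the symbols left to right:
Symbol F is a non-terminal. Add FIRST(F) \ {ε} = { '(', ',' }
F is nullable (ε ∈ FIRST(F)), continue to the next symbol.
Symbol E is a non-terminal. Add FIRST(E) \ {ε} = { '(', ',' }
E is not nullable (ε ∉ FIRST(E)), so stop here.
FIRST(F E F) = { '(', ',' }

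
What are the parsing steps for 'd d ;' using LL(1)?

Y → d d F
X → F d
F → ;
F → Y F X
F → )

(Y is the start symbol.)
Stack is shown with the top on the left.

Stack    Input    Action
------------------------
Y $      d d ; $  output Y → d d F
d d F $  d d ; $  match 'd'
d F $    d ; $    match 'd'
F $      ; $      output F → ;
; $      ; $      match ';'
$        $        accept

The string is accepted.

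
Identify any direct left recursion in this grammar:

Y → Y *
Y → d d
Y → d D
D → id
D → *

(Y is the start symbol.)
Yes, Y is left-recursive

Direct left recursion occurs when N → N α for some non-terminal N (the right-hand side begins with the left-hand side itself).

Y → Y *: LEFT RECURSIVE (starts with Y)
Y → d d: starts with d
Y → d D: starts with d
D → id: starts with id
D → *: starts with '*'

The grammar has direct left recursion on: Y.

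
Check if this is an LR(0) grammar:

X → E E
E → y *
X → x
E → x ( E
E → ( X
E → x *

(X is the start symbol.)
Augment with X' → X and build the canonical LR(0) collection (I0 = CLOSURE({[X' → . X]}), then GOTO on every symbol after a dot until no new states appear). It has 13 states:
  I0: { [E → . ( X], [E → . x ( E], [E → . x *], [E → . y *], [X → . E E], [X → . x], [X' → . X] }  — shift
  I1: { [E → ( . X], [E → . ( X], [E → . x ( E], [E → . x *], [E → . y *], [X → . E E], [X → . x] }  — shift
  I2: { [E → . ( X], [E → . x ( E], [E → . x *], [E → . y *], [X → E . E] }  — shift
  I3: { [X' → X .] }  — accept
  I4: { [E → x . ( E], [E → x . *], [X → x .] }  — shift, reduce
  I5: { [E → y . *] }  — shift
  I6: { [E → y * .] }  — reduce
  I7: { [E → . ( X], [E → . x ( E], [E → . x *], [E → . y *], [E → x ( . E] }  — shift
  I8: { [E → x * .] }  — reduce
  I9: { [E → x ( E .] }  — reduce
  I10: { [E → x . ( E], [E → x . *] }  — shift
  I11: { [X → E E .] }  — reduce
  I12: { [E → ( X .] }  — reduce

Conflict in state I4:
  Shift-reduce conflict between [X → x .] and [E → x . ( E]
So the grammar is NOT LR(0).

Answer: No. Shift-reduce conflict between [X → x .] and [E → x . ( E]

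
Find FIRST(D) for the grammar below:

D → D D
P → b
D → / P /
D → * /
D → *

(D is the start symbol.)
To compute FIRST(D), examine every production with D on the left-hand side, reading each right-hand side left to right until a non-nullable symbol is reached.

From D → D D:
  - D is the symbol being defined: contributes nothing new
    D is not nullable, so stop
From D → / P /:
  - '/' is a terminal: add '/' and stop
From D → * /:
  - '*' is a terminal: add '*' and stop
From D → *:
  - '*' is a terminal: add '*' and stop

Collecting: FIRST(D) = { '*', '/' }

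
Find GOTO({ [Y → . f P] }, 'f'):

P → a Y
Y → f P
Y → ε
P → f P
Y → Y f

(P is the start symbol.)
{ [P → . a Y], [P → . f P], [Y → f . P] }

GOTO(I, 'f') = CLOSURE({ [A → αX.β] : [A → α.Xβ] ∈ I, X = 'f' })

Items with dot before 'f', with the dot advanced:
  [Y → . f P] → [Y → f . P]
Closure of the advanced items:
  [Y → f . P] has the dot before P: add [P → . a Y], [P → . f P]

GOTO = { [P → . a Y], [P → . f P], [Y → f . P] }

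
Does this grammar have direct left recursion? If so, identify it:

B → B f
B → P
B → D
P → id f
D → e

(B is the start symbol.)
Yes, B is left-recursive

B → B f: LEFT RECURSIVE (starts with B)
B → P: starts with P
B → D: starts with D
P → id f: starts with id
D → e: starts with e

The grammar has direct left recursion on: B.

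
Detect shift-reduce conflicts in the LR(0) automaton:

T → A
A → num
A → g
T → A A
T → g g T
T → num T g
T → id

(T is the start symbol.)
A shift-reduce conflict occurs when an LR(0) state has both:
  - a complete (reduce) item [A → α .] (dot at the end), and
  - a shift item [B → β . c γ] (dot before a terminal).

Augment with T' → T and build the canonical LR(0) collection (I0 = CLOSURE({[T' → . T]}), then GOTO on every symbol after a dot until no new states appear). It has 13 states:
  I0: { [A → . g], [A → . num], [T → . A A], [T → . A], [T → . g g T], [T → . id], [T → . num T g], [T' → . T] }  — shift
  I1: { [A → . g], [A → . num], [T → A . A], [T → A .] }  — shift, reduce
  I2: { [T' → T .] }  — accept
  I3: { [A → g .], [T → g . g T] }  — shift, reduce
  I4: { [T → id .] }  — reduce
  I5: { [A → . g], [A → . num], [A → num .], [T → . A A], [T → . A], [T → . g g T], [T → . id], [T → . num T g], [T → num . T g] }  — shift, reduce
  I6: { [T → num T . g] }  — shift
  I7: { [T → num T g .] }  — reduce
  I8: { [A → . g], [A → . num], [T → . A A], [T → . A], [T → . g g T], [T → . id], [T → . num T g], [T → g g . T] }  — shift
  I9: { [T → g g T .] }  — reduce
  I10: { [T → A A .] }  — reduce
  I11: { [A → g .] }  — reduce
  I12: { [A → num .] }  — reduce

I1 contains reduce item [T → A .] and shift items [A → . g], [A → . num] — shift-reduce conflict.
I3 contains reduce item [A → g .] and shift item [T → g . g T] — shift-reduce conflict.
I5 contains reduce item [A → num .] and shift items [A → . g], [A → . num], [T → . g g T], [T → . id], [T → . num T g] — shift-reduce conflict.

Answer: Yes — I1: [T → A .] vs [A → . g]; I3: [A → g .] vs [T → g . g T]; I5: [A → num .] vs [A → . g]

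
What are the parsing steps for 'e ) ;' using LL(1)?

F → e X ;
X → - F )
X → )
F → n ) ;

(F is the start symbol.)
Stack is shown with the top on the left.

Stack    Input    Action
------------------------
F $      e ) ; $  output F → e X ;
e X ; $  e ) ; $  match 'e'
X ; $    ) ; $    output X → )
) ; $    ) ; $    match ')'
; $      ; $      match ';'
$        $        accept

The string is accepted.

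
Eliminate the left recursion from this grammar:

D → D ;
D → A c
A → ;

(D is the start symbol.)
D → A c D'
D' → ; D'
D' → ε
A → ;

D is directly left-recursive. The standard transformation for
  A → A α₁ | ... | A α_m | β₁ | ... | β_n
is
  A  → β₁ A' | ... | β_n A'
  A' → α₁ A' | ... | α_m A' | ε

D → A c becomes D → A c D'
D → D ; becomes D' → ; D'
Add D' → ε

Productions for other non-terminals are unchanged:
  A → ;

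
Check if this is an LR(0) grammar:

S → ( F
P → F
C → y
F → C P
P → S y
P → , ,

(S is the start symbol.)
Yes, the grammar is LR(0)

A grammar is LR(0) if no state in the canonical LR(0) collection has:
  - both a shift item (dot before a terminal) and a complete item (shift-reduce conflict), or
  - two or more complete items (reduce-reduce conflict; the accept item [S' → S .] counts as a complete item here).

Augment with S' → S and build the canonical LR(0) collection (I0 = CLOSURE({[S' → . S]}), then GOTO on every symbol after a dot until no new states appear). It has 12 states:
  I0: { [S → . ( F], [S' → . S] }  — shift
  I1: { [C → . y], [F → . C P], [S → ( . F] }  — shift
  I2: { [S' → S .] }  — accept
  I3: { [C → . y], [F → . C P], [F → C . P], [P → . , ,], [P → . F], [P → . S y], [S → . ( F] }  — shift
  I4: { [S → ( F .] }  — reduce
  I5: { [C → y .] }  — reduce
  I6: { [P → , . ,] }  — shift
  I7: { [P → F .] }  — reduce
  I8: { [F → C P .] }  — reduce
  I9: { [P → S . y] }  — shift
  I10: { [P → S y .] }  — reduce
  I11: { [P → , , .] }  — reduce

Every state is either a pure shift/goto state or contains exactly one complete item and nothing to shift — no conflicts. The grammar is LR(0).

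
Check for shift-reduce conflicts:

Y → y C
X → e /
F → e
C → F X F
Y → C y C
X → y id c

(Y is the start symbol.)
No shift-reduce conflicts

Augment with Y' → Y and build the canonical LR(0) collection (I0 = CLOSURE({[Y' → . Y]}), then GOTO on every symbol after a dot until no new states appear). It has 16 states:
  I0: { [C → . F X F], [F → . e], [Y → . C y C], [Y → . y C], [Y' → . Y] }  — shift
  I1: { [Y → C . y C] }  — shift
  I2: { [C → F . X F], [X → . e /], [X → . y id c] }  — shift
  I3: { [Y' → Y .] }  — accept
  I4: { [F → e .] }  — reduce
  I5: { [C → . F X F], [F → . e], [Y → y . C] }  — shift
  I6: { [Y → y C .] }  — reduce
  I7: { [C → F X . F], [F → . e] }  — shift
  I8: { [X → e . /] }  — shift
  I9: { [X → y . id c] }  — shift
  I10: { [X → y id . c] }  — shift
  I11: { [X → y id c .] }  — reduce
  I12: { [X → e / .] }  — reduce
  I13: { [C → F X F .] }  — reduce
  I14: { [C → . F X F], [F → . e], [Y → C y . C] }  — shift
  I15: { [Y → C y C .] }  — reduce

No state contains both a complete item and a shift item.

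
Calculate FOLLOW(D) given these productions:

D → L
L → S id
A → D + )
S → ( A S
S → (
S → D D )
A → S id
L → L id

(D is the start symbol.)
{ $, '(', ')', '+' }

To compute FOLLOW(D), find every occurrence of D on a right-hand side N → α D β: add FIRST(β) \ {ε}, and if β is empty or nullable also add FOLLOW(N). Iterate to a fixed point.

D is the start symbol, so $ ∈ FOLLOW(D).
In A → D + ): D is followed by '+' ')', add FIRST('+' ')') \ {ε} = { '+' }
In S → D D ): D is followed by D ')', add FIRST(D ')') \ {ε} = { '(' }
In S → D D ): D is followed by ')', add FIRST(')') \ {ε} = { ')' }

Taking the union: FOLLOW(D) = { $, '(', ')', '+' }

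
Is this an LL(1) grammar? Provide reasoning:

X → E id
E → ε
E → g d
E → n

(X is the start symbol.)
Relevant sets:
  FOLLOW(E) = { 'id' }

For E:
  PREDICT(E → ε) = { 'id' }
  PREDICT(E → g d) = { 'g' }
  PREDICT(E → n) = { 'n' }
X has a single production, so nothing to check there.

All predict sets are disjoint. The grammar IS LL(1).

Answer: Yes, the grammar is LL(1).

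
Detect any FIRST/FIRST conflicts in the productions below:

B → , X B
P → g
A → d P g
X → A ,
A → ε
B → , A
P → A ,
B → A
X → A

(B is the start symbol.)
Yes. B → ',' X B / B → ',' A on { ',' }; X → A ',' / X → A on { 'd' }

A FIRST/FIRST conflict occurs when two productions N → α and N → β for the same non-terminal have FIRST(α) ∩ FIRST(β) ≠ ∅ (with ε ∈ FIRST of a nullable right-hand side, so two nullable alternatives also conflict).

FIRST sets of the non-terminals at (or reachable through a nullable prefix from) the front of some alternative:
  FIRST(A) = { 'd', ε }

Productions for B:
  B → , X B: FIRST = { ',' }
  B → , A: FIRST = { ',' }
  B → A: FIRST = { 'd', ε }
Productions for P:
  P → g: FIRST = { 'g' }
  P → A ,: FIRST = { ',', 'd' }
Productions for A:
  A → d P g: FIRST = { 'd' }
  A → ε: FIRST = { ε }
Productions for X:
  X → A ,: FIRST = { ',', 'd' }
  X → A: FIRST = { 'd', ε }

Conflict for B: B → , X B and B → , A
  Overlap: { ',' }
Conflict for X: X → A , and X → A
  Overlap: { 'd' }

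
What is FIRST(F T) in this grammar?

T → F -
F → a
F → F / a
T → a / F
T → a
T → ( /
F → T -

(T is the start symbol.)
FIRST sets of the non-terminals involved (from the grammar, by fixed-point iteration):
  FIRST(F) = { '(', 'a' }

To compute FIRST(F T), process the symbols left to right:
Symbol F is a non-terminal. Add FIRST(F) \ {ε} = { '(', 'a' }
F is not nullable (ε ∉ FIRST(F)), so stop here.
FIRST(F T) = { '(', 'a' }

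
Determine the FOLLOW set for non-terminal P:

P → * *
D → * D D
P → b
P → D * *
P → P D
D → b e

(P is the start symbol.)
To compute FOLLOW(P), find every occurrence of P on a right-hand side N → α P β: add FIRST(β) \ {ε}, and if β is empty or nullable also add FOLLOW(N). Iterate to a fixed point.

P is the start symbol, so $ ∈ FOLLOW(P).
In P → P D: P is followed by D, add FIRST(D) \ {ε} = { '*', 'b' }

Taking the union: FOLLOW(P) = { $, '*', 'b' }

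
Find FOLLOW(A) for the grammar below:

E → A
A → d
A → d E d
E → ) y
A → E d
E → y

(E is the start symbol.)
{ $, 'd' }

To compute FOLLOW(A), find every occurrence of A on a right-hand side N → α A β: add FIRST(β) \ {ε}, and if β is empty or nullable also add FOLLOW(N). Iterate to a fixed point.

In E → A: A is at the end, add FOLLOW(E)

The FOLLOW sets referred to above (computed the same way, to a fixed point):
  FOLLOW(E) = { $, 'd' }

Taking the union: FOLLOW(A) = { $, 'd' }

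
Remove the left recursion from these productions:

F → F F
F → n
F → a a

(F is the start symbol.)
F is directly left-recursive. The standard transformation for
  A → A α₁ | ... | A α_m | β₁ | ... | β_n
is
  A  → β₁ A' | ... | β_n A'
  A' → α₁ A' | ... | α_m A' | ε

F → n becomes F → n F'
F → a a becomes F → a a F'
F → F F becomes F' → F F'
Add F' → ε

Resulting grammar:
F → n F'
F → a a F'
F' → F F'
F' → ε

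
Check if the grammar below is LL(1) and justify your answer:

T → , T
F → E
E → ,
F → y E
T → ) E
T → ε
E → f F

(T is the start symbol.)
Relevant sets:
  FIRST(E) = { ',', 'f' }
  FOLLOW(T) = { $ }

For T:
  PREDICT(T → ',' T) = { ',' }
  PREDICT(T → ')' E) = { ')' }
  PREDICT(T → ε) = { $ }
For F:
  PREDICT(F → E) = { ',', 'f' }
  PREDICT(F → y E) = { 'y' }
For E:
  PREDICT(E → ',') = { ',' }
  PREDICT(E → f F) = { 'f' }

All predict sets are disjoint. The grammar IS LL(1).

Answer: Yes, the grammar is LL(1).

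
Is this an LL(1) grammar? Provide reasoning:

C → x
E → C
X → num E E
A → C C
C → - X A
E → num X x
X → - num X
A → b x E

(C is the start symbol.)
Relevant sets:
  FIRST(C) = { '-', 'x' }

For C:
  PREDICT(C → x) = { 'x' }
  PREDICT(C → '-' X A) = { '-' }
For E:
  PREDICT(E → C) = { '-', 'x' }
  PREDICT(E → num X x) = { 'num' }
For X:
  PREDICT(X → num E E) = { 'num' }
  PREDICT(X → '-' num X) = { '-' }
For A:
  PREDICT(A → C C) = { '-', 'x' }
  PREDICT(A → b x E) = { 'b' }

All predict sets are disjoint. The grammar IS LL(1).

Answer: Yes, the grammar is LL(1).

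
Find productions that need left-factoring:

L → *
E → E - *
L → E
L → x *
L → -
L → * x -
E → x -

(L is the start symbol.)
Yes, L has productions with common prefix '*'

Left-factoring is needed when two productions for the same non-terminal
share a common prefix on the right-hand side.

Productions for L:
  L → *
  L → E
  L → x *
  L → -
  L → * x -
Productions for E:
  E → E - *
  E → x -

Found common prefix '*' in productions for L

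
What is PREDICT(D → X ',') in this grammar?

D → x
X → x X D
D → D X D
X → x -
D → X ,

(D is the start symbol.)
{ 'x' }

PREDICT(D → X ',') = (FIRST(RHS) \ {ε}) ∪ (FOLLOW(D) if ε ∈ FIRST(RHS), i.e. RHS ⇒* ε)
FIRST(X) = { 'x' }
FIRST(X ',') = { 'x' }
ε ∉ FIRST(X ','), so FOLLOW(D) is not added.
PREDICT(D → X ',') = { 'x' }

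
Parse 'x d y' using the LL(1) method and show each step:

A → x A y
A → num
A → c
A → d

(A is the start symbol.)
LL(1) parsing maintains a stack (initially the start symbol over $) and the input. At each step: if the stack top is a terminal, match it against the current input token; if it is a non-terminal N, replace it with the RHS of M[N, lookahead] (the unique production whose predict set contains the lookahead).

Stack is shown with the top on the left.

Stack    Input    Action
------------------------
A $      x d y $  output A → x A y
x A y $  x d y $  match 'x'
A y $    d y $    output A → d
d y $    d y $    match 'd'
y $      y $      match 'y'
$        $        accept

The string is accepted.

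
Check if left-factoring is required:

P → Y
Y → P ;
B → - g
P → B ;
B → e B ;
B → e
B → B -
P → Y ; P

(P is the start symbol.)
Left-factoring is needed when two productions for the same non-terminal
share a common prefix on the right-hand side.

Productions for P:
  P → Y
  P → B ;
  P → Y ; P
Productions for B:
  B → - g
  B → e B ;
  B → e
  B → B -

Found common prefix 'Y' in productions for P
Found common prefix 'e' in productions for B

Answer: Yes, P has productions with common prefix 'Y'; B has productions with common prefix 'e'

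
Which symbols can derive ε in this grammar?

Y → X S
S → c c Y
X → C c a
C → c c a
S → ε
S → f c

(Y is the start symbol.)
A non-terminal is nullable if it can derive ε (the empty string): either it has an ε-production, or it has a production whose right-hand side consists entirely of nullable non-terminals.

ε-productions: S → ε
So S is immediately nullable.
No further non-terminal can be added: every production for the remaining non-terminals contains a terminal or a non-nullable non-terminal.
Nullable = { 'S' }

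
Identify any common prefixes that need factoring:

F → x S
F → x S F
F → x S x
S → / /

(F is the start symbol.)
Yes, F has productions with common prefix 'x S'

Left-factoring is needed when two productions for the same non-terminal
share a common prefix on the right-hand side.

Productions for F:
  F → x S
  F → x S F
  F → x S x

Found common prefix 'x S' in productions for F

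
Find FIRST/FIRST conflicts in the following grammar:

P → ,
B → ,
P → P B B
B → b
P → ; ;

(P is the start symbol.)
Yes. P → ',' / P → P B B on { ',' }; P → P B B / P → ';' ';' on { ';' }

FIRST sets of the non-terminals at (or reachable through a nullable prefix from) the front of some alternative:
  FIRST(P) = { ',', ';' }

Productions for P:
  P → ,: FIRST = { ',' }
  P → P B B: FIRST = { ',', ';' }
  P → ; ;: FIRST = { ';' }
Productions for B:
  B → ,: FIRST = { ',' }
  B → b: FIRST = { 'b' }

Conflict for P: P → , and P → P B B
  Overlap: { ',' }
Conflict for P: P → P B B and P → ; ;
  Overlap: { ';' }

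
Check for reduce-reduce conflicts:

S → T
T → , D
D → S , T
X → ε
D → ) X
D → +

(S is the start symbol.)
No reduce-reduce conflicts

A reduce-reduce conflict occurs when an LR(0) state has two complete items [A → α .] and [B → β .] — both call for a reduction, and with no lookahead the parser cannot choose between them.

Augment with S' → S and build the canonical LR(0) collection (I0 = CLOSURE({[S' → . S]}), then GOTO on every symbol after a dot until no new states appear). It has 11 states:
  I0: { [S → . T], [S' → . S], [T → . , D] }  — shift
  I1: { [D → . ) X], [D → . +], [D → . S , T], [S → . T], [T → , . D], [T → . , D] }  — shift
  I2: { [S' → S .] }  — accept
  I3: { [S → T .] }  — reduce
  I4: { [D → ) . X], [X → .] }  — reduce
  I5: { [D → + .] }  — reduce
  I6: { [T → , D .] }  — reduce
  I7: { [D → S . , T] }  — shift
  I8: { [D → S , . T], [T → . , D] }  — shift
  I9: { [D → S , T .] }  — reduce
  I10: { [D → ) X .] }  — reduce

No state contains more than one complete item.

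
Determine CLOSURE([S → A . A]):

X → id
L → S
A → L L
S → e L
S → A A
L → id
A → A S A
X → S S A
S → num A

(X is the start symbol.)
{ [A → . A S A], [A → . L L], [L → . S], [L → . id], [S → . A A], [S → . e L], [S → . num A], [S → A . A] }

To compute CLOSURE, for each item [A → α.Bβ] where B is a non-terminal, add [B → .γ] for all productions B → γ; repeat for the newly added items until nothing changes.

Start with: [S → A . A]
  [S → A . A] has the dot before A: add [A → . L L], [A → . A S A]
  [A → . L L] has the dot before L: add [L → . S], [L → . id]
  [L → . S] has the dot before S: add [S → . e L], [S → . A A], [S → . num A]
No further items can be added.

CLOSURE = { [A → . A S A], [A → . L L], [L → . S], [L → . id], [S → . A A], [S → . e L], [S → . num A], [S → A . A] }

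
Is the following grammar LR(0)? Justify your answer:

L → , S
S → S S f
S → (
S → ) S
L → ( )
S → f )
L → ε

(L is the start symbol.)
No. Shift-reduce conflict between [L → .] and [L → . ( )]

Augment with L' → L and build the canonical LR(0) collection (I0 = CLOSURE({[L' → . L]}), then GOTO on every symbol after a dot until no new states appear). It has 13 states:
  I0: { [L → . ( )], [L → . , S], [L → .], [L' → . L] }  — shift, reduce
  I1: { [L → ( . )] }  — shift
  I2: { [L → , . S], [S → . (], [S → . ) S], [S → . S S f], [S → . f )] }  — shift
  I3: { [L' → L .] }  — accept
  I4: { [S → ( .] }  — reduce
  I5: { [S → ) . S], [S → . (], [S → . ) S], [S → . S S f], [S → . f )] }  — shift
  I6: { [L → , S .], [S → . (], [S → . ) S], [S → . S S f], [S → . f )], [S → S . S f] }  — shift, reduce
  I7: { [S → f . )] }  — shift
  I8: { [S → f ) .] }  — reduce
  I9: { [S → . (], [S → . ) S], [S → . S S f], [S → . f )], [S → S . S f], [S → S S . f] }  — shift
  I10: { [S → S S f .], [S → f . )] }  — shift, reduce
  I11: { [S → ) S .], [S → . (], [S → . ) S], [S → . S S f], [S → . f )], [S → S . S f] }  — shift, reduce
  I12: { [L → ( ) .] }  — reduce

Conflict in state I0:
  Shift-reduce conflict between [L → .] and [L → . ( )]
So the grammar is NOT LR(0).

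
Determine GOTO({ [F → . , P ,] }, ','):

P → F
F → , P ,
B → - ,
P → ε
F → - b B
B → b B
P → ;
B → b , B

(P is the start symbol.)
GOTO(I, ',') = CLOSURE({ [A → αX.β] : [A → α.Xβ] ∈ I, X = ',' })

Items with dot before ',', with the dot advanced:
  [F → . , P ,] → [F → , . P ,]
Closure of the advanced items:
  [F → , . P ,] has the dot before P: add [P → . F], [P → .], [P → . ;]
  [P → . F] has the dot before F: add [F → . , P ,], [F → . - b B]

GOTO = { [F → , . P ,], [F → . , P ,], [F → . - b B], [P → . ;], [P → . F], [P → .] }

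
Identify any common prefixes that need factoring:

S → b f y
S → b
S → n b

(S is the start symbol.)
Yes, S has productions with common prefix 'b'

Left-factoring is needed when two productions for the same non-terminal
share a common prefix on the right-hand side.

Productions for S:
  S → b f y
  S → b
  S → n b

Found common prefix 'b' in productions for S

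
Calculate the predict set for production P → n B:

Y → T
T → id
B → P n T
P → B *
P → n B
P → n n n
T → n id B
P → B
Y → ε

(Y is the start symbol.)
{ 'n' }

PREDICT(P → n B) = (FIRST(RHS) \ {ε}) ∪ (FOLLOW(P) if ε ∈ FIRST(RHS), i.e. RHS ⇒* ε)
FIRST(n B) = { 'n' }
ε ∉ FIRST(n B), so FOLLOW(P) is not added.
PREDICT(P → n B) = { 'n' }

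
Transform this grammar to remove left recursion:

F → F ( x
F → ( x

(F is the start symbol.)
F is directly left-recursive. The standard transformation for
  A → A α₁ | ... | A α_m | β₁ | ... | β_n
is
  A  → β₁ A' | ... | β_n A'
  A' → α₁ A' | ... | α_m A' | ε

F → ( x becomes F → ( x F'
F → F ( x becomes F' → ( x F'
Add F' → ε

Resulting grammar:
F → ( x F'
F' → ( x F'
F' → ε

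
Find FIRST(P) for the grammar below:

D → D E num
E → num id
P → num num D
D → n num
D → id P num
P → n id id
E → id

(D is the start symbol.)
From P → num num D:
  - num is a terminal: add 'num' and stop
From P → n id id:
  - n is a terminal: add 'n' and stop

Collecting: FIRST(P) = { 'n', 'num' }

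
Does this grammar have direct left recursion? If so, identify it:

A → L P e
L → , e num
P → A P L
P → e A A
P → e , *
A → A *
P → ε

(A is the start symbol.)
Direct left recursion occurs when N → N α for some non-terminal N (the right-hand side begins with the left-hand side itself).

A → L P e: starts with L
L → , e num: starts with ','
P → A P L: starts with A
P → e A A: starts with e
P → e , *: starts with e
A → A *: LEFT RECURSIVE (starts with A)
P → ε: starts with ε

The grammar has direct left recursion on: A.

Answer: Yes, A is left-recursive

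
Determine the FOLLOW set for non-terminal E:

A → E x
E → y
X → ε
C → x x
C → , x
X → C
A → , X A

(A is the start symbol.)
In A → E x: E is followed by x, add FIRST(x) \ {ε} = { 'x' }

Taking the union: FOLLOW(E) = { 'x' }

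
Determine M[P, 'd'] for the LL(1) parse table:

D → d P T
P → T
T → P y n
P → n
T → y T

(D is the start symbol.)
Empty (error entry)

To find M[P, 'd'], we find productions for P where 'd' is in the predict set (PREDICT(N → α) = (FIRST(α) \ {ε}) ∪ (FOLLOW(N) if α ⇒* ε)).

Relevant sets:
  FIRST(T) = { 'n', 'y' }

P → T: PREDICT = { 'n', 'y' }
P → n: PREDICT = { 'n' }

M[P, 'd'] is empty (no production applies)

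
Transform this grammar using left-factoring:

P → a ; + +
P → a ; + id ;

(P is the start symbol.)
P → a ; + P'
P' → +
P' → id ;

Left-factoring transforms A → αβ₁ | αβ₂ into A → αA' and A' → β₁ | β₂
(α is the longest common prefix among the alternatives). Repeat until
no nonterminal has two alternatives with a common prefix.

Round 1: P has alternatives sharing prefix 'a ; +'. Introduce P': P → a ; + P'
  Add: P' → +
  Add: P' → id ;

No remaining common prefixes — done.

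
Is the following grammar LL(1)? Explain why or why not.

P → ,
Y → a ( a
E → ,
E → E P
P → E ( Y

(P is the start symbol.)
No. Predict set conflict for P: { ',' }

Relevant sets:
  FIRST(E) = { ',' }

For P:
  PREDICT(P → ',') = { ',' }
  PREDICT(P → E '(' Y) = { ',' }
For E:
  PREDICT(E → ',') = { ',' }
  PREDICT(E → E P) = { ',' }
Y has a single production, so nothing to check there.

Conflict found: Predict set conflict for P: { ',' }
The grammar is NOT LL(1).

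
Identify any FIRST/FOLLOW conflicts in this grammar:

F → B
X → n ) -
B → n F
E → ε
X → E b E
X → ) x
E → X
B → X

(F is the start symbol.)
Yes. E → X with FOLLOW(E) on { 'b' }

A FIRST/FOLLOW conflict occurs when a non-terminal N has a nullable alternative N → β (β ⇒* ε) and another alternative N → α with FIRST(α) ∩ FOLLOW(N) ≠ ∅: on such a lookahead the parser cannot decide between expanding α and letting N vanish via β.

Nullable non-terminals: E.
FIRST sets used below: FIRST(X) = { ')', 'b', 'n' }

E: nullable alternative(s) E → ε; FOLLOW(E) = { $, 'b' }
  E → ε: FIRST \ {ε} = { } — this is the only nullable alternative, skip
  E → X: FIRST \ {ε} = { ')', 'b', 'n' } — overlaps FOLLOW(E) on { 'b' }: CONFLICT

B, F, X have no nullable alternative, so no FIRST/FOLLOW check is needed there.

So the grammar has 1 FIRST/FOLLOW conflict (marked CONFLICT above).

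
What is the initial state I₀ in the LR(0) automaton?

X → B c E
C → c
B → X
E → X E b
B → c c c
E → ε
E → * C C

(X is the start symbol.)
{ [B → . X], [B → . c c c], [X → . B c E], [X' → . X] }

First, augment the grammar with X' → X
I₀ = CLOSURE({ [X' → . X] }):
  [X' → . X] has the dot before X: add [X → . B c E]
  [X → . B c E] has the dot before B: add [B → . X], [B → . c c c]
No further items can be added.

I₀ = { [B → . X], [B → . c c c], [X → . B c E], [X' → . X] }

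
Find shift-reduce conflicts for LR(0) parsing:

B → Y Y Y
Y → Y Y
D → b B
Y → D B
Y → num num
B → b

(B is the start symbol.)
Yes — I4: [B → b .] vs [B → . b]; I8: [Y → Y Y .] vs [D → . b B]; I10: [B → Y Y Y .] vs [D → . b B]; I11: [Y → Y Y .] vs [D → . b B]

A shift-reduce conflict occurs when an LR(0) state has both:
  - a complete (reduce) item [A → α .] (dot at the end), and
  - a shift item [B → β . c γ] (dot before a terminal).

Augment with B' → B and build the canonical LR(0) collection (I0 = CLOSURE({[B' → . B]}), then GOTO on every symbol after a dot until no new states appear). It has 13 states:
  I0: { [B → . Y Y Y], [B → . b], [B' → . B], [D → . b B], [Y → . D B], [Y → . Y Y], [Y → . num num] }  — shift
  I1: { [B' → B .] }  — accept
  I2: { [B → . Y Y Y], [B → . b], [D → . b B], [Y → . D B], [Y → . Y Y], [Y → . num num], [Y → D . B] }  — shift
  I3: { [B → Y . Y Y], [D → . b B], [Y → . D B], [Y → . Y Y], [Y → . num num], [Y → Y . Y] }  — shift
  I4: { [B → . Y Y Y], [B → . b], [B → b .], [D → . b B], [D → b . B], [Y → . D B], [Y → . Y Y], [Y → . num num] }  — shift, reduce
  I5: { [Y → num . num] }  — shift
  I6: { [Y → num num .] }  — reduce
  I7: { [D → b B .] }  — reduce
  I8: { [B → Y Y . Y], [D → . b B], [Y → . D B], [Y → . Y Y], [Y → . num num], [Y → Y . Y], [Y → Y Y .] }  — shift, reduce
  I9: { [B → . Y Y Y], [B → . b], [D → . b B], [D → b . B], [Y → . D B], [Y → . Y Y], [Y → . num num] }  — shift
  I10: { [B → Y Y Y .], [D → . b B], [Y → . D B], [Y → . Y Y], [Y → . num num], [Y → Y . Y], [Y → Y Y .] }  — shift, 2 reduces
  I11: { [D → . b B], [Y → . D B], [Y → . Y Y], [Y → . num num], [Y → Y . Y], [Y → Y Y .] }  — shift, reduce
  I12: { [Y → D B .] }  — reduce

I4 contains reduce item [B → b .] and shift items [B → . b], [D → . b B], [Y → . num num] — shift-reduce conflict.
I8 contains reduce item [Y → Y Y .] and shift items [D → . b B], [Y → . num num] — shift-reduce conflict.
I10 contains reduce items [B → Y Y Y .], [Y → Y Y .] and shift items [D → . b B], [Y → . num num] — shift-reduce conflict.
I11 contains reduce item [Y → Y Y .] and shift items [D → . b B], [Y → . num num] — shift-reduce conflict.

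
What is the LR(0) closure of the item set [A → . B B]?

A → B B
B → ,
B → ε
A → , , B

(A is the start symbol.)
Start with: [A → . B B]
  [A → . B B] has the dot before B: add [B → . ,], [B → .]
No further items can be added.

CLOSURE = { [A → . B B], [B → . ,], [B → .] }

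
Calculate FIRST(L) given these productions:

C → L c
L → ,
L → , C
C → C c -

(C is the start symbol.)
{ ',' }

From L → ,:
  - ',' is a terminal: add ',' and stop
From L → , C:
  - ',' is a terminal: add ',' and stop

Collecting: FIRST(L) = { ',' }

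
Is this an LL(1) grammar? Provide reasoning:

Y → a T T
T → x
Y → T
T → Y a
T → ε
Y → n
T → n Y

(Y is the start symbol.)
No. Predict set conflict for Y: { 'a' }

Relevant sets:
  FIRST(T) = { 'a', 'n', 'x', ε }
  FIRST(Y) = { 'a', 'n', 'x', ε }
  FOLLOW(Y) = { $, 'a', 'n', 'x' }
  FOLLOW(T) = { $, 'a', 'n', 'x' }

For Y:
  PREDICT(Y → a T T) = { 'a' }
  PREDICT(Y → T) = { $, 'a', 'n', 'x' }
  PREDICT(Y → n) = { 'n' }
For T:
  PREDICT(T → x) = { 'x' }
  PREDICT(T → Y a) = { 'a', 'n', 'x' }
  PREDICT(T → ε) = { $, 'a', 'n', 'x' }
  PREDICT(T → n Y) = { 'n' }

Conflict found: Predict set conflict for Y: { 'a' }
The grammar is NOT LL(1).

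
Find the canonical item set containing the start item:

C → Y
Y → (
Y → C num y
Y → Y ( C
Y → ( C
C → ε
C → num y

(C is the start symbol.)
{ [C → . Y], [C → . num y], [C → .], [C' → . C], [Y → . ( C], [Y → . (], [Y → . C num y], [Y → . Y ( C] }

First, augment the grammar with C' → C
I₀ = CLOSURE({ [C' → . C] }):
  [C' → . C] has the dot before C: add [C → . Y], [C → .], [C → . num y]
  [C → . Y] has the dot before Y: add [Y → . (], [Y → . C num y], [Y → . Y ( C], [Y → . ( C]
No further items can be added.

I₀ = { [C → . Y], [C → . num y], [C → .], [C' → . C], [Y → . ( C], [Y → . (], [Y → . C num y], [Y → . Y ( C] }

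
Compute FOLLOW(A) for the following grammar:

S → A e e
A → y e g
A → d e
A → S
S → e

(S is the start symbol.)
{ 'e' }

To compute FOLLOW(A), find every occurrence of A on a right-hand side N → α A β: add FIRST(β) \ {ε}, and if β is empty or nullable also add FOLLOW(N). Iterate to a fixed point.

In S → A e e: A is followed by e e, add FIRST(e e) \ {ε} = { 'e' }

Taking the union: FOLLOW(A) = { 'e' }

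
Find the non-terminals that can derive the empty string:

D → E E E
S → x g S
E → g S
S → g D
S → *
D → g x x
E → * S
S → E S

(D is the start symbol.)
None

A non-terminal is nullable if it can derive ε (the empty string): either it has an ε-production, or it has a production whose right-hand side consists entirely of nullable non-terminals.

There are no ε-productions, so no non-terminal can derive ε.
No non-terminals are nullable.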